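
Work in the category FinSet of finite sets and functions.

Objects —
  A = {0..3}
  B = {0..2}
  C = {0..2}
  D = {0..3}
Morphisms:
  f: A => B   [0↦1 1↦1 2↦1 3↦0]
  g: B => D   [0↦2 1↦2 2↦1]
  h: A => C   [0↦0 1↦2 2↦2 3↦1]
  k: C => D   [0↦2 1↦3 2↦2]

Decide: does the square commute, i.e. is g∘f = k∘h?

Answer: DOES NOT COMMUTE

Derivation:
1) trace f;g:
  0 f=>1 g=>2
  1 f=>1 g=>2
  2 f=>1 g=>2
  3 f=>0 g=>2
  composite₁ = [0↦2 1↦2 2↦2 3↦2]
2) trace h;k:
  0 h=>0 k=>2
  1 h=>2 k=>2
  2 h=>2 k=>2
  3 h=>1 k=>3
  composite₂ = [0↦2 1↦2 2↦2 3↦3]
Equal? differ; not commutative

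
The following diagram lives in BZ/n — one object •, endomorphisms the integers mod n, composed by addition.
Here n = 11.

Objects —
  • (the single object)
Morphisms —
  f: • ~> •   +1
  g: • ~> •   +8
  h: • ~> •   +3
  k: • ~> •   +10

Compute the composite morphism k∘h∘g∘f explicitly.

Answer: +0

Derivation:
  0 +1≡1 +8≡9 +3≡1 +10≡0  (mod 11)
result: +0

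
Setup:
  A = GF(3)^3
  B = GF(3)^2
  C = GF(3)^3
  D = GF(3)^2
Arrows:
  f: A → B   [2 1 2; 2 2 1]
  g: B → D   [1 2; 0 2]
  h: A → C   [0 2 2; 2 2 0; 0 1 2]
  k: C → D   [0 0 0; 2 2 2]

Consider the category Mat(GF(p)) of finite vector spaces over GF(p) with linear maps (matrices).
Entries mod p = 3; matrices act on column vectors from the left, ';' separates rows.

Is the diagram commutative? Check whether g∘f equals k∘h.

Answer: DOES NOT COMMUTE

Work:
1) trace f;g:
  e0=[1,0,0] f→[2,2] g→[0,1]
  e1=[0,1,0] f→[1,2] g→[2,1]
  e2=[0,0,1] f→[2,1] g→[1,2]
  ⟦path⟧₁ = [0 2 1; 1 1 2]
2) trace h;k:
  e0=[1,0,0] h→[0,2,0] k→[0,1]
  e1=[0,1,0] h→[2,2,1] k→[0,1]
  e2=[0,0,1] h→[2,0,2] k→[0,2]
  ⟦path⟧₂ = [0 0 0; 1 1 2]
Equal? differ; not commutative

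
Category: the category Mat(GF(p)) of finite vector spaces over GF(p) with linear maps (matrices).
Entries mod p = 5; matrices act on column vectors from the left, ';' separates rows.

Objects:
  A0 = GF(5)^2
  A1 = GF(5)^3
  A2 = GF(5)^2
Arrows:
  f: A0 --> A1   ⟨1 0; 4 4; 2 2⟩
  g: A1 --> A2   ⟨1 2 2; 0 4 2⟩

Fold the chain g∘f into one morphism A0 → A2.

Answer: ⟨3 2; 0 0⟩

Derivation:
  e0=⟨1,0⟩ f-->⟨1,4,2⟩ g-->⟨3,0⟩
  e1=⟨0,1⟩ f-->⟨0,4,2⟩ g-->⟨2,0⟩
result: ⟨3 2; 0 0⟩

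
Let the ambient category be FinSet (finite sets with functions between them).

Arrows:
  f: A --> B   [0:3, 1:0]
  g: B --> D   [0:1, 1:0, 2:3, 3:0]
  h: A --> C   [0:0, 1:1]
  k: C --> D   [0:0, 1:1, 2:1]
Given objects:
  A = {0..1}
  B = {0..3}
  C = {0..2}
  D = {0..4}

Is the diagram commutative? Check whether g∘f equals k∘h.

Answer: COMMUTES

Derivation:
Along f;g (path 1):
  0 f-->3 g-->0
  1 f-->0 g-->1
  result₁ = [0:0, 1:1]
Along h;k (path 2):
  0 h-->0 k-->0
  1 h-->1 k-->1
  result₂ = [0:0, 1:1]
Equal? YES — commutes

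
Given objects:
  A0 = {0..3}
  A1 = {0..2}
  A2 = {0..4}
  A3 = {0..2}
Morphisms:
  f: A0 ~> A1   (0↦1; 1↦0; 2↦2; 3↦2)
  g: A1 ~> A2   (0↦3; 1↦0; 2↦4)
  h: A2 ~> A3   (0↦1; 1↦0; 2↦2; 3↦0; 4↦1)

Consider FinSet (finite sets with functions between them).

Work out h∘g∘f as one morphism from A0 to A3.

Answer: (0↦1; 1↦0; 2↦1; 3↦1)

Work:
  0 f~>1 g~>0 h~>1
  1 f~>0 g~>3 h~>0
  2 f~>2 g~>4 h~>1
  3 f~>2 g~>4 h~>1
composite: (0↦1; 1↦0; 2↦1; 3↦1)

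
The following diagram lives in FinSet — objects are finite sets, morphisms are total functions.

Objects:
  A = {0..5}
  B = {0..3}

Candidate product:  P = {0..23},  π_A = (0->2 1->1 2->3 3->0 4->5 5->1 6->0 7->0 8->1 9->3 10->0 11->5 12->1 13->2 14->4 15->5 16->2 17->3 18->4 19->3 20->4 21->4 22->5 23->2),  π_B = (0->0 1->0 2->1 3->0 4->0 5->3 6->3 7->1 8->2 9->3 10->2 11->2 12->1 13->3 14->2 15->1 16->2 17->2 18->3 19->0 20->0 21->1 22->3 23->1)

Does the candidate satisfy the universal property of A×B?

Answer: VALID PRODUCT

Work:
|A|·|B| = 6·4 = 24;  |P| = 24
Check the pairing map k ↦ (π_A(k), π_B(k)):
  0 -> (2,0)
  1 -> (1,0)
  2 -> (3,1)
  3 -> (0,0)
  4 -> (5,0)
  5 -> (1,3)
  6 -> (0,3)
  7 -> (0,1)
  8 -> (1,2)
  9 -> (3,3)
  10 -> (0,2)
  11 -> (5,2)
  12 -> (1,1)
  13 -> (2,3)
  14 -> (4,2)
  15 -> (5,1)
  16 -> (2,2)
  17 -> (3,2)
  18 -> (4,3)
  19 -> (3,0)
  20 -> (4,0)
  21 -> (4,1)
  22 -> (5,3)
  23 -> (2,1)
distinct pairs in image: 24 / 24 needed
  → bijection onto A×B; projections well-typed.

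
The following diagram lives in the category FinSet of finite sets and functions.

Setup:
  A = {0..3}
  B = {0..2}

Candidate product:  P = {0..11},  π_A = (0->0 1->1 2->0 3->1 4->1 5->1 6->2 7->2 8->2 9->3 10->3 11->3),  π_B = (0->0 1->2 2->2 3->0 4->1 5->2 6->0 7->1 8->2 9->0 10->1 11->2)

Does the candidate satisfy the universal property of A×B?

Answer: NOT A VALID PRODUCT — duplicate pair at indices 5,1

Trace:
|A|·|B| = 4·3 = 12;  |P| = 12
Check the pairing map k ↦ (π_A(k), π_B(k)):
  0 -> (0,0)
  1 -> (1,2)
  2 -> (0,2)
  3 -> (1,0)
  4 -> (1,1)
  5 -> (1,2)  ✗ repeats pair of k=1
  6 -> (2,0)
  7 -> (2,1)
  8 -> (2,2)
  9 -> (3,0)
  10 -> (3,1)
  11 -> (3,2)
distinct pairs in image: 11 / 12 needed
  → (1,2) hit at k=1 and k=5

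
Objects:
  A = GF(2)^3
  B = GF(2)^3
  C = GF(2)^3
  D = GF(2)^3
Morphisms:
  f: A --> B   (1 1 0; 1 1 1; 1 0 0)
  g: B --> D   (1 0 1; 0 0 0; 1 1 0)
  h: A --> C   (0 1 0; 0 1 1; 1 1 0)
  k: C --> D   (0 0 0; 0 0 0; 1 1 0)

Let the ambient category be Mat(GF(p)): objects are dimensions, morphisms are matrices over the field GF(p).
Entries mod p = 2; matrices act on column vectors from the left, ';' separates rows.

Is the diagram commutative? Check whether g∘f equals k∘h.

Path 1 = f;g:
  e0=[1,0,0] f-->[1,1,1] g-->[0,0,0]
  e1=[0,1,0] f-->[1,1,0] g-->[1,0,0]
  e2=[0,0,1] f-->[0,1,0] g-->[0,0,1]
  composite₁ = (0 1 0; 0 0 0; 0 0 1)
Path 2 = h;k:
  e0=[1,0,0] h-->[0,0,1] k-->[0,0,0]
  e1=[0,1,0] h-->[1,1,1] k-->[0,0,0]
  e2=[0,0,1] h-->[0,1,0] k-->[0,0,1]
  composite₂ = (0 0 0; 0 0 0; 0 0 1)
Equal? distinct morphisms ✗

Answer: DOES NOT COMMUTE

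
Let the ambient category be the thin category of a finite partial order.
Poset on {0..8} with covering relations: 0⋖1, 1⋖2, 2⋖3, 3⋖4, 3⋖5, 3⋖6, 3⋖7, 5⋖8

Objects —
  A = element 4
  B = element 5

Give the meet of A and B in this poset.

Lower bounds of A=4 and B=5: {0,1,2,3}
  0 <= 3
  1 <= 3
  2 <= 3
  3 <= 3
glb = 3

Answer: A∧B = 3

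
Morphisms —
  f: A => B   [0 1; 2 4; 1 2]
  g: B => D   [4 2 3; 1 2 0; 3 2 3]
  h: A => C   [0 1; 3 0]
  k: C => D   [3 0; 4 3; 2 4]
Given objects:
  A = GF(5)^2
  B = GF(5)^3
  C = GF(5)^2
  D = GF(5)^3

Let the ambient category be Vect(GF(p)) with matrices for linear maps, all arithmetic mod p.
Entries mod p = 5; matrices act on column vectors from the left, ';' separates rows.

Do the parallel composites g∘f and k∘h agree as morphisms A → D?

Answer: DOES NOT COMMUTE

Trace:
Path 1 = f;g:
  e0=⟨1,0⟩ f=>⟨0,2,1⟩ g=>⟨2,4,2⟩
  e1=⟨0,1⟩ f=>⟨1,4,2⟩ g=>⟨3,4,2⟩
  result₁ = [2 3; 4 4; 2 2]
Path 2 = h;k:
  e0=⟨1,0⟩ h=>⟨0,3⟩ k=>⟨0,4,2⟩
  e1=⟨0,1⟩ h=>⟨1,0⟩ k=>⟨3,4,2⟩
  result₂ = [0 3; 4 4; 2 2]
Equal? NO — does not commute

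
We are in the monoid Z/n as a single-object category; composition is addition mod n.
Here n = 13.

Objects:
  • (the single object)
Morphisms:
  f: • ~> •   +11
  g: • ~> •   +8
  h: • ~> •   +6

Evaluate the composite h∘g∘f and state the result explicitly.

Answer: +12

Trace:
  0 +11≡11 +8≡6 +6≡12  (mod 13)
⟦path⟧: +12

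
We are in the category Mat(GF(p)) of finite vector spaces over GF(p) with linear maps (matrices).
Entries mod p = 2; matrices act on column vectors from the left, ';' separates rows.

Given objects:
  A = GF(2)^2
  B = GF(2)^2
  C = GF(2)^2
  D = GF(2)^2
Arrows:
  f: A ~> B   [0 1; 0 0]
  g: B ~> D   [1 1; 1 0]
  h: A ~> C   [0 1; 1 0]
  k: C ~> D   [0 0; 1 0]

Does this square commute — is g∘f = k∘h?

Answer: DOES NOT COMMUTE

Trace:
Path 1 = f;g:
  e0=[1,0] f~>[0,0] g~>[0,0]
  e1=[0,1] f~>[1,0] g~>[1,1]
  result₁ = [0 1; 0 1]
Path 2 = h;k:
  e0=[1,0] h~>[0,1] k~>[0,0]
  e1=[0,1] h~>[1,0] k~>[0,1]
  result₂ = [0 0; 0 1]
Equal? distinct morphisms ✗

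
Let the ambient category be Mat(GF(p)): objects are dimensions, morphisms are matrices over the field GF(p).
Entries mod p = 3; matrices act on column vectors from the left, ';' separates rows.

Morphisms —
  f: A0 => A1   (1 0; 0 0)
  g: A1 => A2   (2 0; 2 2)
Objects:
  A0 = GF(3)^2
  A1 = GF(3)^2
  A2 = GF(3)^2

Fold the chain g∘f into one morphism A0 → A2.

Answer: (2 0; 2 0)

Derivation:
  e0=(1,0) f=>(1,0) g=>(2,2)
  e1=(0,1) f=>(0,0) g=>(0,0)
⟦path⟧: (2 0; 2 0)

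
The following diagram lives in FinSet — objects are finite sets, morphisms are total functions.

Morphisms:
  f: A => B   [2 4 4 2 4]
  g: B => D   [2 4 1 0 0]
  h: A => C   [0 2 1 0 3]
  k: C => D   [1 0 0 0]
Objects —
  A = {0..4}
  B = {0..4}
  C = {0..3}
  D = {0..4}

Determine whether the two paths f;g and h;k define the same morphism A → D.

Answer: COMMUTES

Work:
Path 1 = f;g:
  0 f=>2 g=>1
  1 f=>4 g=>0
  2 f=>4 g=>0
  3 f=>2 g=>1
  4 f=>4 g=>0
  result₁ = [1 0 0 1 0]
Path 2 = h;k:
  0 h=>0 k=>1
  1 h=>2 k=>0
  2 h=>1 k=>0
  3 h=>0 k=>1
  4 h=>3 k=>0
  result₂ = [1 0 0 1 0]
Equal? same morphism ✓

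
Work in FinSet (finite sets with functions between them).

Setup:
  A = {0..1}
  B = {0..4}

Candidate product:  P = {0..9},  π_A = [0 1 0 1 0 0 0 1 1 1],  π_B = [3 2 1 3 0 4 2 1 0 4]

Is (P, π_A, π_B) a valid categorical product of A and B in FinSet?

|A|·|B| = 2·5 = 10;  |P| = 10
Check the pairing map k ↦ (π_A(k), π_B(k)):
  0 ↦ (0,3)
  1 ↦ (1,2)
  2 ↦ (0,1)
  3 ↦ (1,3)
  4 ↦ (0,0)
  5 ↦ (0,4)
  6 ↦ (0,2)
  7 ↦ (1,1)
  8 ↦ (1,0)
  9 ↦ (1,4)
distinct pairs in image: 10 / 10 needed
  → bijection onto A×B; projections well-typed.

Answer: VALID PRODUCT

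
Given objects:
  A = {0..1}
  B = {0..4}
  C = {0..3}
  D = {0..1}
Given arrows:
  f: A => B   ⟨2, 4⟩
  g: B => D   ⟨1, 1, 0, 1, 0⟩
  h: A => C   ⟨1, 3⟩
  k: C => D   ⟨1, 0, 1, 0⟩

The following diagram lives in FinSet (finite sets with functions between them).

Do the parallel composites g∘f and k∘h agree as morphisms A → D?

1) trace f;g:
  0 f=>2 g=>0
  1 f=>4 g=>0
  ⟦path⟧₁ = ⟨0, 0⟩
2) trace h;k:
  0 h=>1 k=>0
  1 h=>3 k=>0
  ⟦path⟧₂ = ⟨0, 0⟩
Equal? YES — commutes

Answer: COMMUTES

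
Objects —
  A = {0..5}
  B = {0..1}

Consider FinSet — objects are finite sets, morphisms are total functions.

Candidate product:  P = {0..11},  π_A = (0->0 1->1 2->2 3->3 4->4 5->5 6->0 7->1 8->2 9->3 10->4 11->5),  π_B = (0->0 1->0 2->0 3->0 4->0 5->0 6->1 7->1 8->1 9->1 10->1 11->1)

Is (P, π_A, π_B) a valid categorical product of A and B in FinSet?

|A|·|B| = 6·2 = 12;  |P| = 12
Check the pairing map k ↦ (π_A(k), π_B(k)):
  0 -> (0,0)
  1 -> (1,0)
  2 -> (2,0)
  3 -> (3,0)
  4 -> (4,0)
  5 -> (5,0)
  6 -> (0,1)
  7 -> (1,1)
  8 -> (2,1)
  9 -> (3,1)
  10 -> (4,1)
  11 -> (5,1)
distinct pairs in image: 12 / 12 needed
  → bijection onto A×B; projections well-typed.

Answer: VALID PRODUCT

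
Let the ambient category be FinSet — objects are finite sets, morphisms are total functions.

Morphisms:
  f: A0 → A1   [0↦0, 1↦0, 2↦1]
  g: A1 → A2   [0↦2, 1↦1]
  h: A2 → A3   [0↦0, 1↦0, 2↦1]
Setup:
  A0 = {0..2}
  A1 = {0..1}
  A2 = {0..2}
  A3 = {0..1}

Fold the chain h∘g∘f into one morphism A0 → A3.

Answer: [0↦1, 1↦1, 2↦0]

Trace:
  0 f→0 g→2 h→1
  1 f→0 g→2 h→1
  2 f→1 g→1 h→0
⟦path⟧: [0↦1, 1↦1, 2↦0]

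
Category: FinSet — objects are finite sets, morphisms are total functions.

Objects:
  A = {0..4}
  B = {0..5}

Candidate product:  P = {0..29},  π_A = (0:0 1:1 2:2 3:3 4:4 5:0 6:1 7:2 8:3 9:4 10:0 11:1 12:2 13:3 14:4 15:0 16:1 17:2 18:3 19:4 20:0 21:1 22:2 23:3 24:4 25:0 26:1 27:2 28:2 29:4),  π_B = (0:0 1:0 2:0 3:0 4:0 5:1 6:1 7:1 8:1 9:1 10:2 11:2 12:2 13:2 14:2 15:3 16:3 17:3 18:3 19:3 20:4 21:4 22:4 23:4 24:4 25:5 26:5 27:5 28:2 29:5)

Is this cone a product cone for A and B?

Answer: NOT A VALID PRODUCT — duplicate pair at indices 12,28

Derivation:
|A|·|B| = 5·6 = 30;  |P| = 30
Check the pairing map k ↦ (π_A(k), π_B(k)):
  0 : (0,0)
  1 : (1,0)
  2 : (2,0)
  3 : (3,0)
  4 : (4,0)
  5 : (0,1)
  6 : (1,1)
  7 : (2,1)
  8 : (3,1)
  9 : (4,1)
  10 : (0,2)
  11 : (1,2)
  12 : (2,2)
  13 : (3,2)
  14 : (4,2)
  15 : (0,3)
  16 : (1,3)
  17 : (2,3)
  18 : (3,3)
  19 : (4,3)
  20 : (0,4)
  21 : (1,4)
  22 : (2,4)
  23 : (3,4)
  24 : (4,4)
  25 : (0,5)
  26 : (1,5)
  27 : (2,5)
  28 : (2,2)  ✗ repeats pair of k=12
  29 : (4,5)
distinct pairs in image: 29 / 30 needed
  → (2,2) hit at k=12 and k=28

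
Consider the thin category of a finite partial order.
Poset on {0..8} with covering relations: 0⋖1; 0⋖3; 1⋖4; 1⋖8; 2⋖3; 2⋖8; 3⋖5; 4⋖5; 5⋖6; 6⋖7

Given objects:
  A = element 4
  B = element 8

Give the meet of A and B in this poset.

Answer: A∧B = 1

Trace:
{x : x⊑A ∧ x⊑B} = {0,1}  (A=4, B=8)
  0 ⊑ 1
  1 ⊑ 1
glb = 1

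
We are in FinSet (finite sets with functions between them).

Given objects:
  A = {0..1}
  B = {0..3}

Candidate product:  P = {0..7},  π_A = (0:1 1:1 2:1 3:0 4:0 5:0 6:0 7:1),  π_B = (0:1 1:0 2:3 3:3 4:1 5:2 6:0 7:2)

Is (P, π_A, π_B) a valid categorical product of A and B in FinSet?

Answer: VALID PRODUCT

Work:
|A|·|B| = 2·4 = 8;  |P| = 8
Check the pairing map k ↦ (π_A(k), π_B(k)):
  0 : (1,1)
  1 : (1,0)
  2 : (1,3)
  3 : (0,3)
  4 : (0,1)
  5 : (0,2)
  6 : (0,0)
  7 : (1,2)
distinct pairs in image: 8 / 8 needed
  → bijection onto A×B; projections well-typed.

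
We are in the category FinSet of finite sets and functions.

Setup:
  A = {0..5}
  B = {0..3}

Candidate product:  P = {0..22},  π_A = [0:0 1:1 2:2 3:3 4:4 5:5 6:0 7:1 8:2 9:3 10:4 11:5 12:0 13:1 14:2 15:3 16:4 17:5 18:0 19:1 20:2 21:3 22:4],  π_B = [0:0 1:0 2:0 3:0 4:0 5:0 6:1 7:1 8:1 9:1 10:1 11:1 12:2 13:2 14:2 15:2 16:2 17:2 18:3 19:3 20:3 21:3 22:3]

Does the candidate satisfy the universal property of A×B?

|A|·|B| = 6·4 = 24;  |P| = 23
  → cardinalities differ; no bijection possible.

Answer: NOT A VALID PRODUCT — |P|=23 ≠ |A|·|B|=24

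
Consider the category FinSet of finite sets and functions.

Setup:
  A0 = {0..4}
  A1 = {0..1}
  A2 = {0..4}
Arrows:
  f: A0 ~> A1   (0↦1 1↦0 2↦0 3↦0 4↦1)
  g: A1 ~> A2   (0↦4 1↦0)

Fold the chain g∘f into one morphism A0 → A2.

  0 f~>1 g~>0
  1 f~>0 g~>4
  2 f~>0 g~>4
  3 f~>0 g~>4
  4 f~>1 g~>0
result: (0↦0 1↦4 2↦4 3↦4 4↦0)

Answer: (0↦0 1↦4 2↦4 3↦4 4↦0)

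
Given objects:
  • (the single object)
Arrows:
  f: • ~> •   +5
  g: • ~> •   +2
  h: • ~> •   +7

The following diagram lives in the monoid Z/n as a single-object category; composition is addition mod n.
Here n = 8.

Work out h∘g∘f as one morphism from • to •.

  0 +5≡5 +2≡7 +7≡6  (mod 8)
⟦path⟧: +6

Answer: +6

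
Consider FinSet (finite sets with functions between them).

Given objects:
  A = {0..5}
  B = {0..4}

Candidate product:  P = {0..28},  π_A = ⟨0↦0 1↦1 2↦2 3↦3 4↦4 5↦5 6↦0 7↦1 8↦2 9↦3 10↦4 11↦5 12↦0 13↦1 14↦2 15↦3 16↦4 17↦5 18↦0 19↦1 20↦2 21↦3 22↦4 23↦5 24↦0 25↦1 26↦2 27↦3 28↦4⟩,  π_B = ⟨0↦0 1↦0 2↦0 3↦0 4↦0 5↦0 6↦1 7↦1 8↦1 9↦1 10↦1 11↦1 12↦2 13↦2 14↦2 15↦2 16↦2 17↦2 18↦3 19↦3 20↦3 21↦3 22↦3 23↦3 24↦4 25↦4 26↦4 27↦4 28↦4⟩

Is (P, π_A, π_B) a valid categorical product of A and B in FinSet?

|A|·|B| = 6·5 = 30;  |P| = 29
  → cardinalities differ; no bijection possible.

Answer: NOT A VALID PRODUCT — |P|=29 ≠ |A|·|B|=30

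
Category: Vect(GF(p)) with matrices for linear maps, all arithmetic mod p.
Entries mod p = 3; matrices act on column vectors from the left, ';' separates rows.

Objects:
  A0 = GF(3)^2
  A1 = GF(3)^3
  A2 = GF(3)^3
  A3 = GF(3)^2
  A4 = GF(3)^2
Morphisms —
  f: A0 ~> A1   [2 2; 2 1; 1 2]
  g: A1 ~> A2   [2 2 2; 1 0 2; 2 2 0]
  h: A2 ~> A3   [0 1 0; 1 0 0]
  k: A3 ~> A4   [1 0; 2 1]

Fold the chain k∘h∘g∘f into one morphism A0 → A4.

  e0=(1,0) f~>(2,2,1) g~>(1,1,2) h~>(1,1) k~>(1,0)
  e1=(0,1) f~>(2,1,2) g~>(1,0,0) h~>(0,1) k~>(0,1)
result: [1 0; 0 1]

Answer: [1 0; 0 1]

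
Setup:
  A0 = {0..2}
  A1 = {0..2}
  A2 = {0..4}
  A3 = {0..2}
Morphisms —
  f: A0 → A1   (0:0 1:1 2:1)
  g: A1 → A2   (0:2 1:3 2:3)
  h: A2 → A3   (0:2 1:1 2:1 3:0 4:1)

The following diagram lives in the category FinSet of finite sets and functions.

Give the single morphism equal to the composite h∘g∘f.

Answer: (0:1 1:0 2:0)

Trace:
  0 f→0 g→2 h→1
  1 f→1 g→3 h→0
  2 f→1 g→3 h→0
result: (0:1 1:0 2:0)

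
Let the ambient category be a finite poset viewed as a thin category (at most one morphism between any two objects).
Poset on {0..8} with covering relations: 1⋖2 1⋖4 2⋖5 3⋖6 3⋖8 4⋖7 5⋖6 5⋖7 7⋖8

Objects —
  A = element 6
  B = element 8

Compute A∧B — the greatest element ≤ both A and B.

Answer: NO MEET EXISTS

Derivation:
Lower bounds of A=6 and B=8: {1,2,3,5}
  maximal lower bounds 3 and 5 are incomparable: neither 3⊑5 nor 5⊑3
→ no greatest lower bound exists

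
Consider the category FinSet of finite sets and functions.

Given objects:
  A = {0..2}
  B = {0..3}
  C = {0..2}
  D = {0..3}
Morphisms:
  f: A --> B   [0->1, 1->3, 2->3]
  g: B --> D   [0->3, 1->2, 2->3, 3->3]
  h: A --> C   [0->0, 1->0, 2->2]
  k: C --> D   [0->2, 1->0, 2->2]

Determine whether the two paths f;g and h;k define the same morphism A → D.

Path 1 = f;g:
  0 f-->1 g-->2
  1 f-->3 g-->3
  2 f-->3 g-->3
  composite₁ = [0->2, 1->3, 2->3]
Path 2 = h;k:
  0 h-->0 k-->2
  1 h-->0 k-->2
  2 h-->2 k-->2
  composite₂ = [0->2, 1->2, 2->2]
Equal? distinct morphisms ✗

Answer: DOES NOT COMMUTE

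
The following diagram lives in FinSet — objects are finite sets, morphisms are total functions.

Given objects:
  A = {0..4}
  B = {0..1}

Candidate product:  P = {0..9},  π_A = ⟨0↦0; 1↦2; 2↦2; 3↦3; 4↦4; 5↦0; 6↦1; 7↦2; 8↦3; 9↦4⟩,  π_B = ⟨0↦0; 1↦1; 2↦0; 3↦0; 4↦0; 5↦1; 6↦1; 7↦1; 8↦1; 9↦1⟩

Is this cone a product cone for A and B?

|A|·|B| = 5·2 = 10;  |P| = 10
Check the pairing map k ↦ (π_A(k), π_B(k)):
  0 ↦ (0,0)
  1 ↦ (2,1)
  2 ↦ (2,0)
  3 ↦ (3,0)
  4 ↦ (4,0)
  5 ↦ (0,1)
  6 ↦ (1,1)
  7 ↦ (2,1)  ✗ repeats pair of k=1
  8 ↦ (3,1)
  9 ↦ (4,1)
distinct pairs in image: 9 / 10 needed
  → (2,1) hit at k=1 and k=7

Answer: NOT A VALID PRODUCT — duplicate pair at indices 7,1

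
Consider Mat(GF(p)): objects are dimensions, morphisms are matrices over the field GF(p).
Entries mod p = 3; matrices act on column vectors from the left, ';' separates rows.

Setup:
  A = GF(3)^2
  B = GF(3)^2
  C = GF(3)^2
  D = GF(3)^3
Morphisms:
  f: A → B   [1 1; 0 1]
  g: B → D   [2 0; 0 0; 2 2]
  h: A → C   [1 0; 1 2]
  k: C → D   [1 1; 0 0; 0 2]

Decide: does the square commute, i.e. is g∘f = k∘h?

Path 1 = f;g:
  e0=(1,0) f→(1,0) g→(2,0,2)
  e1=(0,1) f→(1,1) g→(2,0,1)
  ⟦path⟧₁ = [2 2; 0 0; 2 1]
Path 2 = h;k:
  e0=(1,0) h→(1,1) k→(2,0,2)
  e1=(0,1) h→(0,2) k→(2,0,1)
  ⟦path⟧₂ = [2 2; 0 0; 2 1]
Equal? equal; square commutes

Answer: COMMUTES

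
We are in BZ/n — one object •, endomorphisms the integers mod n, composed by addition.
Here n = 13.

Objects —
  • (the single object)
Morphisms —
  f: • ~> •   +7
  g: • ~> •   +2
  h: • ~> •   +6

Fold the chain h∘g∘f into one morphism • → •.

  0 +7≡7 +2≡9 +6≡2  (mod 13)
⟦path⟧: +2

Answer: +2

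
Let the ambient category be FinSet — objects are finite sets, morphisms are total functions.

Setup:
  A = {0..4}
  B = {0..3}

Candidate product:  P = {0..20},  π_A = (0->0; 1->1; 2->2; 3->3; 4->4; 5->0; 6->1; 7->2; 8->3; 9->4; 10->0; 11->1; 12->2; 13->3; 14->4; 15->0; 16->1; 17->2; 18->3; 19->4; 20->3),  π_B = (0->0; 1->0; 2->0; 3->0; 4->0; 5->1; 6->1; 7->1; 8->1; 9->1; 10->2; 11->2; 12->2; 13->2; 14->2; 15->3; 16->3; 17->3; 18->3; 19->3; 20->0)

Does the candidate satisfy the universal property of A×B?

Answer: NOT A VALID PRODUCT — |P|=21 ≠ |A|·|B|=20

Work:
|A|·|B| = 5·4 = 20;  |P| = 21
  → cardinalities differ; no bijection possible.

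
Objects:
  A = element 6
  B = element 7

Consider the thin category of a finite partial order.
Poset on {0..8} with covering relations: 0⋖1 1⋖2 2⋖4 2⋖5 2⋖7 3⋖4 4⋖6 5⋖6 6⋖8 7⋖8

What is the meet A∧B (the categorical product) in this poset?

Answer: A∧B = 2

Trace:
{x : x<=A ∧ x<=B} = {0,1,2}  (A=6, B=7)
  0 <= 2
  1 <= 2
  2 <= 2
glb = 2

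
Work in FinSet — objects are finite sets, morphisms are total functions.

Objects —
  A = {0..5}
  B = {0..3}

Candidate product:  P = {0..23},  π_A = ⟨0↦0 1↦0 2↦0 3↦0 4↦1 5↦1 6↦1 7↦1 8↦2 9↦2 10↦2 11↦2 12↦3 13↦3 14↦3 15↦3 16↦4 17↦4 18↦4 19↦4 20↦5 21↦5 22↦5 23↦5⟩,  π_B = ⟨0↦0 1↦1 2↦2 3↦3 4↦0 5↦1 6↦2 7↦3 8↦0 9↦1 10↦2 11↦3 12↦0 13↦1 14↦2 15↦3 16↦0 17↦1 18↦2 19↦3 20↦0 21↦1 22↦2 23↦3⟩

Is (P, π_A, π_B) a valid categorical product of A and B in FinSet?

|A|·|B| = 6·4 = 24;  |P| = 24
Check the pairing map k ↦ (π_A(k), π_B(k)):
  0 ↦ (0,0)
  1 ↦ (0,1)
  2 ↦ (0,2)
  3 ↦ (0,3)
  4 ↦ (1,0)
  5 ↦ (1,1)
  6 ↦ (1,2)
  7 ↦ (1,3)
  8 ↦ (2,0)
  9 ↦ (2,1)
  10 ↦ (2,2)
  11 ↦ (2,3)
  12 ↦ (3,0)
  13 ↦ (3,1)
  14 ↦ (3,2)
  15 ↦ (3,3)
  16 ↦ (4,0)
  17 ↦ (4,1)
  18 ↦ (4,2)
  19 ↦ (4,3)
  20 ↦ (5,0)
  21 ↦ (5,1)
  22 ↦ (5,2)
  23 ↦ (5,3)
distinct pairs in image: 24 / 24 needed
  → bijection onto A×B; projections well-typed.

Answer: VALID PRODUCT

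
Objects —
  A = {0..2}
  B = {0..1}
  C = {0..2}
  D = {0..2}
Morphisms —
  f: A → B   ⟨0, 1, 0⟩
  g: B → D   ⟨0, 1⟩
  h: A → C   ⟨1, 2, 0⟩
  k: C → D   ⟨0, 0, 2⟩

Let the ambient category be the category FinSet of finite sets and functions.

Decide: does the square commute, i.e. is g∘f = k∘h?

Answer: DOES NOT COMMUTE

Work:
Path 1 = f;g:
  0 f→0 g→0
  1 f→1 g→1
  2 f→0 g→0
  ⟦path⟧₁ = ⟨0, 1, 0⟩
Path 2 = h;k:
  0 h→1 k→0
  1 h→2 k→2
  2 h→0 k→0
  ⟦path⟧₂ = ⟨0, 2, 0⟩
Equal? differ; not commutative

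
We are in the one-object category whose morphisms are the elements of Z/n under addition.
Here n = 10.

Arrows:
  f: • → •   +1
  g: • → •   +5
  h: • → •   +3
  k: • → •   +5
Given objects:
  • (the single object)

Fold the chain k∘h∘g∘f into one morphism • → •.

  0 +1≡1 +5≡6 +3≡9 +5≡4  (mod 10)
result: +4

Answer: +4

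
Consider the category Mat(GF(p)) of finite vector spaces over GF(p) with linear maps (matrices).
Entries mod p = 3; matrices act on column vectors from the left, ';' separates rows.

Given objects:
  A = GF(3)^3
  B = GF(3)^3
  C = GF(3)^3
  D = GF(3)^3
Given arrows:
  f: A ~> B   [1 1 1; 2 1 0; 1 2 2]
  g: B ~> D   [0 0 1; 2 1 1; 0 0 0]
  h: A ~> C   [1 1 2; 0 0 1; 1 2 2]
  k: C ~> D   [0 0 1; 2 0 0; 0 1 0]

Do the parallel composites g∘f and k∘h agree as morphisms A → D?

Answer: DOES NOT COMMUTE

Trace:
Along f;g (path 1):
  e0=⟨1,0,0⟩ f~>⟨1,2,1⟩ g~>⟨1,2,0⟩
  e1=⟨0,1,0⟩ f~>⟨1,1,2⟩ g~>⟨2,2,0⟩
  e2=⟨0,0,1⟩ f~>⟨1,0,2⟩ g~>⟨2,1,0⟩
  composite₁ = [1 2 2; 2 2 1; 0 0 0]
Along h;k (path 2):
  e0=⟨1,0,0⟩ h~>⟨1,0,1⟩ k~>⟨1,2,0⟩
  e1=⟨0,1,0⟩ h~>⟨1,0,2⟩ k~>⟨2,2,0⟩
  e2=⟨0,0,1⟩ h~>⟨2,1,2⟩ k~>⟨2,1,1⟩
  composite₂ = [1 2 2; 2 2 1; 0 0 1]
Equal? differ; not commutative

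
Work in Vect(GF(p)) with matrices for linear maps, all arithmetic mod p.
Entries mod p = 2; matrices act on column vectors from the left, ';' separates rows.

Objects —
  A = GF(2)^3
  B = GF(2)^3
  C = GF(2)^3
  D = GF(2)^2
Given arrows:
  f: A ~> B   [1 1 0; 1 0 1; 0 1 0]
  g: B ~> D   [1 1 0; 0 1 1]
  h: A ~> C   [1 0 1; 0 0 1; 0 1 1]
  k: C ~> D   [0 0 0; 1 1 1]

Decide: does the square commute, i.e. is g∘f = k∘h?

Answer: DOES NOT COMMUTE

Work:
1) trace f;g:
  e0=⟨1,0,0⟩ f~>⟨1,1,0⟩ g~>⟨0,1⟩
  e1=⟨0,1,0⟩ f~>⟨1,0,1⟩ g~>⟨1,1⟩
  e2=⟨0,0,1⟩ f~>⟨0,1,0⟩ g~>⟨1,1⟩
  composite₁ = [0 1 1; 1 1 1]
2) trace h;k:
  e0=⟨1,0,0⟩ h~>⟨1,0,0⟩ k~>⟨0,1⟩
  e1=⟨0,1,0⟩ h~>⟨0,0,1⟩ k~>⟨0,1⟩
  e2=⟨0,0,1⟩ h~>⟨1,1,1⟩ k~>⟨0,1⟩
  composite₂ = [0 0 0; 1 1 1]
Equal? differ; not commutative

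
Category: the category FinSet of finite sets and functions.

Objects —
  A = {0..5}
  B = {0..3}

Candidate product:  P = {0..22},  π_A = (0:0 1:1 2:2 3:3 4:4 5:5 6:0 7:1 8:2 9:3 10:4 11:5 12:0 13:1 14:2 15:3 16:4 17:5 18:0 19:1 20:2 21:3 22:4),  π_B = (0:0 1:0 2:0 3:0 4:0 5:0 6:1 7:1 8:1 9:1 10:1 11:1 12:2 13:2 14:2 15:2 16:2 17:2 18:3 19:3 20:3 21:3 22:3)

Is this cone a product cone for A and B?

Answer: NOT A VALID PRODUCT — |P|=23 ≠ |A|·|B|=24

Derivation:
|A|·|B| = 6·4 = 24;  |P| = 23
  → cardinalities differ; no bijection possible.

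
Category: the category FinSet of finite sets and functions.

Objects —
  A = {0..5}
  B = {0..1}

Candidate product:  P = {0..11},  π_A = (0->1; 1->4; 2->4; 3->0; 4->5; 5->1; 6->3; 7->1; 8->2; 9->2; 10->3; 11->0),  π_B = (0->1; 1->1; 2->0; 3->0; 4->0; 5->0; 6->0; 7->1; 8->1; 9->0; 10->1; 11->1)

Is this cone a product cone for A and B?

Answer: NOT A VALID PRODUCT — duplicate pair at indices 7,0

Derivation:
|A|·|B| = 6·2 = 12;  |P| = 12
Check the pairing map k ↦ (π_A(k), π_B(k)):
  0 -> (1,1)
  1 -> (4,1)
  2 -> (4,0)
  3 -> (0,0)
  4 -> (5,0)
  5 -> (1,0)
  6 -> (3,0)
  7 -> (1,1)  ✗ repeats pair of k=0
  8 -> (2,1)
  9 -> (2,0)
  10 -> (3,1)
  11 -> (0,1)
distinct pairs in image: 11 / 12 needed
  → (1,1) hit at k=0 and k=7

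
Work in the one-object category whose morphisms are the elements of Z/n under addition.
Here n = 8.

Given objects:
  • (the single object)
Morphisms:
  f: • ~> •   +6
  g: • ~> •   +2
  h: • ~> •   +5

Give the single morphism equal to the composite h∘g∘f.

  0 +6≡6 +2≡0 +5≡5  (mod 8)
result: +5

Answer: +5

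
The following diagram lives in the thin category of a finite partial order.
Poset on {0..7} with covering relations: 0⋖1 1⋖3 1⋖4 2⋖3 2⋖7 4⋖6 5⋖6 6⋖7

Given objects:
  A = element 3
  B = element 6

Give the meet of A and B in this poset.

Answer: A∧B = 1

Work:
Lower bounds of A=3 and B=6: {0,1}
  0 <= 1
  1 <= 1
glb = 1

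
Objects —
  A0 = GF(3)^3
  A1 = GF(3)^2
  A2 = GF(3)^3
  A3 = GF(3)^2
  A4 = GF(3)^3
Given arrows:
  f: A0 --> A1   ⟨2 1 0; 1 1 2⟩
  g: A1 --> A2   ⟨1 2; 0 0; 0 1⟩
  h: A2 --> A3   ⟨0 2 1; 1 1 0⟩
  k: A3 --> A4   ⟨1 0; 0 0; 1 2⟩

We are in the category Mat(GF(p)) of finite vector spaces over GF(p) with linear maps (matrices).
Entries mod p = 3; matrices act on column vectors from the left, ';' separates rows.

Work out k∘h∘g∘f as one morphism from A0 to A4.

  e0=⟨1,0,0⟩ f-->⟨2,1⟩ g-->⟨1,0,1⟩ h-->⟨1,1⟩ k-->⟨1,0,0⟩
  e1=⟨0,1,0⟩ f-->⟨1,1⟩ g-->⟨0,0,1⟩ h-->⟨1,0⟩ k-->⟨1,0,1⟩
  e2=⟨0,0,1⟩ f-->⟨0,2⟩ g-->⟨1,0,2⟩ h-->⟨2,1⟩ k-->⟨2,0,1⟩
composite: ⟨1 1 2; 0 0 0; 0 1 1⟩

Answer: ⟨1 1 2; 0 0 0; 0 1 1⟩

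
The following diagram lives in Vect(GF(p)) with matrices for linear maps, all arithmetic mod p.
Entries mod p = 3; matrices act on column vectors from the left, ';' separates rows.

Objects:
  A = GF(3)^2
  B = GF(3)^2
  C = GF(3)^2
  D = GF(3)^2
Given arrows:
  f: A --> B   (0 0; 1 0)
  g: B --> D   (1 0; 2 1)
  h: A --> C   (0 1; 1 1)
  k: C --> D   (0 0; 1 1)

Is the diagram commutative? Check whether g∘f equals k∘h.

Answer: DOES NOT COMMUTE

Derivation:
1) trace f;g:
  e0=⟨1,0⟩ f-->⟨0,1⟩ g-->⟨0,1⟩
  e1=⟨0,1⟩ f-->⟨0,0⟩ g-->⟨0,0⟩
  composite₁ = (0 0; 1 0)
2) trace h;k:
  e0=⟨1,0⟩ h-->⟨0,1⟩ k-->⟨0,1⟩
  e1=⟨0,1⟩ h-->⟨1,1⟩ k-->⟨0,2⟩
  composite₂ = (0 0; 1 2)
Equal? differ; not commutative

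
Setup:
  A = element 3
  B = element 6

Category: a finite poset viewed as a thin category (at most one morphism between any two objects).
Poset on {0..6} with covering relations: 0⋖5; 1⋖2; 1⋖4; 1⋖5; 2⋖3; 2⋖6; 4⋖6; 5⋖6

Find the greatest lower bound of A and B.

Answer: A∧B = 2

Trace:
Common predecessors of 3,6: {1,2}
  1 ⊑ 2
  2 ⊑ 2
glb = 2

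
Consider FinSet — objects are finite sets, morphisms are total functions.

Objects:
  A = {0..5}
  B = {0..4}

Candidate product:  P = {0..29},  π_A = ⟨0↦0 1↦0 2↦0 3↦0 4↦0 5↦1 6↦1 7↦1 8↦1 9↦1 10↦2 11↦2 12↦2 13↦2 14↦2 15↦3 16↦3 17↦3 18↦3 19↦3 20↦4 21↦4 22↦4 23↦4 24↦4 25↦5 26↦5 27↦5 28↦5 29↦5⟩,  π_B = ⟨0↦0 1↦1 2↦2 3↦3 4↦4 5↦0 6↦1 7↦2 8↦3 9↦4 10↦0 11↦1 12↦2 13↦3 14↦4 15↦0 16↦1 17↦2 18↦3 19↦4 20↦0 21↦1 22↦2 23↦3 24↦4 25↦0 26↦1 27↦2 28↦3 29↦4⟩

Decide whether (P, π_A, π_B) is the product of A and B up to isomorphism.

Answer: VALID PRODUCT

Derivation:
|A|·|B| = 6·5 = 30;  |P| = 30
Check the pairing map k ↦ (π_A(k), π_B(k)):
  0 ↦ (0,0)
  1 ↦ (0,1)
  2 ↦ (0,2)
  3 ↦ (0,3)
  4 ↦ (0,4)
  5 ↦ (1,0)
  6 ↦ (1,1)
  7 ↦ (1,2)
  8 ↦ (1,3)
  9 ↦ (1,4)
  10 ↦ (2,0)
  11 ↦ (2,1)
  12 ↦ (2,2)
  13 ↦ (2,3)
  14 ↦ (2,4)
  15 ↦ (3,0)
  16 ↦ (3,1)
  17 ↦ (3,2)
  18 ↦ (3,3)
  19 ↦ (3,4)
  20 ↦ (4,0)
  21 ↦ (4,1)
  22 ↦ (4,2)
  23 ↦ (4,3)
  24 ↦ (4,4)
  25 ↦ (5,0)
  26 ↦ (5,1)
  27 ↦ (5,2)
  28 ↦ (5,3)
  29 ↦ (5,4)
distinct pairs in image: 30 / 30 needed
  → bijection onto A×B; projections well-typed.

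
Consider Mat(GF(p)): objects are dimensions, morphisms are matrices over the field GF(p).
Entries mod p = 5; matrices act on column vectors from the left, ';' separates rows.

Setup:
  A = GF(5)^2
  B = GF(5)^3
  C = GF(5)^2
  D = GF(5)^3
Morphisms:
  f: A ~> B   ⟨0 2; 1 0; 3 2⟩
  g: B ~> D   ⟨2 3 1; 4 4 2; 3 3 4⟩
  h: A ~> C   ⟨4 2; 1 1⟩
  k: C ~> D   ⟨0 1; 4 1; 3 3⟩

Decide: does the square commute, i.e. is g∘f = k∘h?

Path 1 = f;g:
  e0=(1,0) f~>(0,1,3) g~>(1,0,0)
  e1=(0,1) f~>(2,0,2) g~>(1,2,4)
  result₁ = ⟨1 1; 0 2; 0 4⟩
Path 2 = h;k:
  e0=(1,0) h~>(4,1) k~>(1,2,0)
  e1=(0,1) h~>(2,1) k~>(1,4,4)
  result₂ = ⟨1 1; 2 4; 0 4⟩
Equal? differ; not commutative

Answer: DOES NOT COMMUTE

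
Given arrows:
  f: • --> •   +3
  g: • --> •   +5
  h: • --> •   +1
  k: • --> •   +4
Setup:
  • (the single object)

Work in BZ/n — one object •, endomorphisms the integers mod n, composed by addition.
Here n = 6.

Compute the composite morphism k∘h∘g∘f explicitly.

  0 +3≡3 +5≡2 +1≡3 +4≡1  (mod 6)
result: +1

Answer: +1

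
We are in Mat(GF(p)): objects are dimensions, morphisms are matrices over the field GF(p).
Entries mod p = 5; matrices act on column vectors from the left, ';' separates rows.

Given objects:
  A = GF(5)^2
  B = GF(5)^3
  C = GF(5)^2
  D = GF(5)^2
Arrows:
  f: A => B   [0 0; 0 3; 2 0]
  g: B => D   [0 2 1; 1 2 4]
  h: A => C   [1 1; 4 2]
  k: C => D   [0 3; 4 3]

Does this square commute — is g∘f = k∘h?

Answer: DOES NOT COMMUTE

Work:
Path 1 = f;g:
  e0=⟨1,0⟩ f=>⟨0,0,2⟩ g=>⟨2,3⟩
  e1=⟨0,1⟩ f=>⟨0,3,0⟩ g=>⟨1,1⟩
  composite₁ = [2 1; 3 1]
Path 2 = h;k:
  e0=⟨1,0⟩ h=>⟨1,4⟩ k=>⟨2,1⟩
  e1=⟨0,1⟩ h=>⟨1,2⟩ k=>⟨1,0⟩
  composite₂ = [2 1; 1 0]
Equal? distinct morphisms ✗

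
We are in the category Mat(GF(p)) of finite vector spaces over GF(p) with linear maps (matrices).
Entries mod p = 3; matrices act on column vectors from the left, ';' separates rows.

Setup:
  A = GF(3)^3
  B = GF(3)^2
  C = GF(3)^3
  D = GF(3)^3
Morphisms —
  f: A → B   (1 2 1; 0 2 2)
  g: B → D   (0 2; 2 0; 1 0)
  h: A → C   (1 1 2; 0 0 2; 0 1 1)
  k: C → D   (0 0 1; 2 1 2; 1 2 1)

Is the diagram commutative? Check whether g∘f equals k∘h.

1) trace f;g:
  e0=[1,0,0] f→[1,0] g→[0,2,1]
  e1=[0,1,0] f→[2,2] g→[1,1,2]
  e2=[0,0,1] f→[1,2] g→[1,2,1]
  result₁ = (0 1 1; 2 1 2; 1 2 1)
2) trace h;k:
  e0=[1,0,0] h→[1,0,0] k→[0,2,1]
  e1=[0,1,0] h→[1,0,1] k→[1,1,2]
  e2=[0,0,1] h→[2,2,1] k→[1,2,1]
  result₂ = (0 1 1; 2 1 2; 1 2 1)
Equal? same morphism ✓

Answer: COMMUTES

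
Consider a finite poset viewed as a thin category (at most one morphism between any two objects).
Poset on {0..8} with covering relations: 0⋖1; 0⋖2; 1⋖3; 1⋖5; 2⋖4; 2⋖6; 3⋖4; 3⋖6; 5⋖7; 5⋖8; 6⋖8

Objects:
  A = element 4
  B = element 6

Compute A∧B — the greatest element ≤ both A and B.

Answer: NO MEET EXISTS

Derivation:
Lower bounds of A=4 and B=6: {0,1,2,3}
  maximal lower bounds 2 and 3 are incomparable: neither 2⊑3 nor 3⊑2
→ no greatest lower bound exists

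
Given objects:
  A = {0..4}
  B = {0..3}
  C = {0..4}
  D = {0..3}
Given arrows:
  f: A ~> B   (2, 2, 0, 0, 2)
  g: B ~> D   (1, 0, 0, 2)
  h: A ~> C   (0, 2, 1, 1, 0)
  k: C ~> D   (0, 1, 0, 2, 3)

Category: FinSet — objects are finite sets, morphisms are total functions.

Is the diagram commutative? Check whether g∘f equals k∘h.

Answer: COMMUTES

Trace:
Path 1 = f;g:
  0 f~>2 g~>0
  1 f~>2 g~>0
  2 f~>0 g~>1
  3 f~>0 g~>1
  4 f~>2 g~>0
  result₁ = (0, 0, 1, 1, 0)
Path 2 = h;k:
  0 h~>0 k~>0
  1 h~>2 k~>0
  2 h~>1 k~>1
  3 h~>1 k~>1
  4 h~>0 k~>0
  result₂ = (0, 0, 1, 1, 0)
Equal? equal; square commutes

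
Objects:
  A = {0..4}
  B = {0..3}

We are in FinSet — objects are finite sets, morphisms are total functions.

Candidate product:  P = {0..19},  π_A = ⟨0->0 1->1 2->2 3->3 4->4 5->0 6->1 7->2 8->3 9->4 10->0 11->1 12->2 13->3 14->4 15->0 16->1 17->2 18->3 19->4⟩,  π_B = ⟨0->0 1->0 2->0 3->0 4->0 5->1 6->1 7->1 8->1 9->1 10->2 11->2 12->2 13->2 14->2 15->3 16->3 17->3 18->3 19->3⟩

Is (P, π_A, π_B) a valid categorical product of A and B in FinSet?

Answer: VALID PRODUCT

Derivation:
|A|·|B| = 5·4 = 20;  |P| = 20
Check the pairing map k ↦ (π_A(k), π_B(k)):
  0 -> (0,0)
  1 -> (1,0)
  2 -> (2,0)
  3 -> (3,0)
  4 -> (4,0)
  5 -> (0,1)
  6 -> (1,1)
  7 -> (2,1)
  8 -> (3,1)
  9 -> (4,1)
  10 -> (0,2)
  11 -> (1,2)
  12 -> (2,2)
  13 -> (3,2)
  14 -> (4,2)
  15 -> (0,3)
  16 -> (1,3)
  17 -> (2,3)
  18 -> (3,3)
  19 -> (4,3)
distinct pairs in image: 20 / 20 needed
  → bijection onto A×B; projections well-typed.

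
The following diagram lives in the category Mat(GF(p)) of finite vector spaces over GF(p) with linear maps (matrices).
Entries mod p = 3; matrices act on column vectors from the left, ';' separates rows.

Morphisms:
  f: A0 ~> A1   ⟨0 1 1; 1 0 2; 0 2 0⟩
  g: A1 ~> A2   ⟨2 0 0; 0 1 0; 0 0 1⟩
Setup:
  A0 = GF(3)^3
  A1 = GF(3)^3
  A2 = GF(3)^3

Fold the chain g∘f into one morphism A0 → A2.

  e0=⟨1,0,0⟩ f~>⟨0,1,0⟩ g~>⟨0,1,0⟩
  e1=⟨0,1,0⟩ f~>⟨1,0,2⟩ g~>⟨2,0,2⟩
  e2=⟨0,0,1⟩ f~>⟨1,2,0⟩ g~>⟨2,2,0⟩
⟦path⟧: ⟨0 2 2; 1 0 2; 0 2 0⟩

Answer: ⟨0 2 2; 1 0 2; 0 2 0⟩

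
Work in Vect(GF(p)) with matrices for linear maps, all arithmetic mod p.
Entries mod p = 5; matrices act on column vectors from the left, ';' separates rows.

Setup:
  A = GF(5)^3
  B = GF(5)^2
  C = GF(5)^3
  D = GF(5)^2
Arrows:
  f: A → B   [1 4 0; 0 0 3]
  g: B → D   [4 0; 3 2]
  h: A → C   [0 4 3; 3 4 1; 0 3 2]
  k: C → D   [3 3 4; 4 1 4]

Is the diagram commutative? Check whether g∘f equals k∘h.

Along f;g (path 1):
  e0=(1,0,0) f→(1,0) g→(4,3)
  e1=(0,1,0) f→(4,0) g→(1,2)
  e2=(0,0,1) f→(0,3) g→(0,1)
  ⟦path⟧₁ = [4 1 0; 3 2 1]
Along h;k (path 2):
  e0=(1,0,0) h→(0,3,0) k→(4,3)
  e1=(0,1,0) h→(4,4,3) k→(1,2)
  e2=(0,0,1) h→(3,1,2) k→(0,1)
  ⟦path⟧₂ = [4 1 0; 3 2 1]
Equal? equal; square commutes

Answer: COMMUTES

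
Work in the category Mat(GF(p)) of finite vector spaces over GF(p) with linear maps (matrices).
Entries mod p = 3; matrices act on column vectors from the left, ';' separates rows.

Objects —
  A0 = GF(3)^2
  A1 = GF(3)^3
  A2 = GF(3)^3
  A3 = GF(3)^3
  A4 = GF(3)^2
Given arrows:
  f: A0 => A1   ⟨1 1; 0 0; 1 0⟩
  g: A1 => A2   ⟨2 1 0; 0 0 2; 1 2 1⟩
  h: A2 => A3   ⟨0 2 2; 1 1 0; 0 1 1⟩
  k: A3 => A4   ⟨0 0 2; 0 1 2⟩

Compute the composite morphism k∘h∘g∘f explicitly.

  e0=⟨1,0⟩ f=>⟨1,0,1⟩ g=>⟨2,2,2⟩ h=>⟨2,1,1⟩ k=>⟨2,0⟩
  e1=⟨0,1⟩ f=>⟨1,0,0⟩ g=>⟨2,0,1⟩ h=>⟨2,2,1⟩ k=>⟨2,1⟩
result: ⟨2 2; 0 1⟩

Answer: ⟨2 2; 0 1⟩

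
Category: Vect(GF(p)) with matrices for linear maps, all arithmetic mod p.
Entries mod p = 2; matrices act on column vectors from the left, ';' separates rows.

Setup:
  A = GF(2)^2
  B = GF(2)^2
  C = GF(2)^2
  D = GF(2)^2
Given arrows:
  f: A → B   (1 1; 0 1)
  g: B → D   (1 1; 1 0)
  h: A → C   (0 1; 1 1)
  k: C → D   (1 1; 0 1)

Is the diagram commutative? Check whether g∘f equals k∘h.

1) trace f;g:
  e0=⟨1,0⟩ f→⟨1,0⟩ g→⟨1,1⟩
  e1=⟨0,1⟩ f→⟨1,1⟩ g→⟨0,1⟩
  ⟦path⟧₁ = (1 0; 1 1)
2) trace h;k:
  e0=⟨1,0⟩ h→⟨0,1⟩ k→⟨1,1⟩
  e1=⟨0,1⟩ h→⟨1,1⟩ k→⟨0,1⟩
  ⟦path⟧₂ = (1 0; 1 1)
Equal? YES — commutes

Answer: COMMUTES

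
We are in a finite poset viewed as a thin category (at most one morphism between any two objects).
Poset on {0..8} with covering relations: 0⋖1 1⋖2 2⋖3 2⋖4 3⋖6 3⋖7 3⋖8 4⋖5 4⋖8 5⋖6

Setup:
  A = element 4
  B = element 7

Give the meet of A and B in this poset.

Lower bounds of A=4 and B=7: {0,1,2}
  0 ⊑ 2
  1 ⊑ 2
  2 ⊑ 2
glb = 2

Answer: A∧B = 2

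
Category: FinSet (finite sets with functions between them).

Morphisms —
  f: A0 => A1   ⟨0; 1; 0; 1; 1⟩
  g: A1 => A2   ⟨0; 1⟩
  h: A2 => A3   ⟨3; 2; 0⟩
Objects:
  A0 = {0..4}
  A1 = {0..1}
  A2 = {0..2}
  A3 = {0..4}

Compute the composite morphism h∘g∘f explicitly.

Answer: ⟨3; 2; 3; 2; 2⟩

Derivation:
  0 f=>0 g=>0 h=>3
  1 f=>1 g=>1 h=>2
  2 f=>0 g=>0 h=>3
  3 f=>1 g=>1 h=>2
  4 f=>1 g=>1 h=>2
⟦path⟧: ⟨3; 2; 3; 2; 2⟩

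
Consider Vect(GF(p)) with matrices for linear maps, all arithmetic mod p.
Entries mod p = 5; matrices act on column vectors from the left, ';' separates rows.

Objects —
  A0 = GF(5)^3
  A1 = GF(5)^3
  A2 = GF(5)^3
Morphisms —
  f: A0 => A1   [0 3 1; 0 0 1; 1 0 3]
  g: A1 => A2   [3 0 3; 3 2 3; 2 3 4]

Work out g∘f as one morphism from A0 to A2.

  e0=[1,0,0] f=>[0,0,1] g=>[3,3,4]
  e1=[0,1,0] f=>[3,0,0] g=>[4,4,1]
  e2=[0,0,1] f=>[1,1,3] g=>[2,4,2]
⟦path⟧: [3 4 2; 3 4 4; 4 1 2]

Answer: [3 4 2; 3 4 4; 4 1 2]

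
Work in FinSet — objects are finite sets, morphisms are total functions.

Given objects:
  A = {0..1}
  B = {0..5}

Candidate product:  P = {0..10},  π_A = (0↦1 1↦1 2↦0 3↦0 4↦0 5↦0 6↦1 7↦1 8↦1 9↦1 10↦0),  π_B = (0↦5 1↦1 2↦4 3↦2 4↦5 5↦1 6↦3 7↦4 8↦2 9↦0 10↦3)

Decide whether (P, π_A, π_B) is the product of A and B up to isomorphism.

|A|·|B| = 2·6 = 12;  |P| = 11
  → cardinalities differ; no bijection possible.

Answer: NOT A VALID PRODUCT — |P|=11 ≠ |A|·|B|=12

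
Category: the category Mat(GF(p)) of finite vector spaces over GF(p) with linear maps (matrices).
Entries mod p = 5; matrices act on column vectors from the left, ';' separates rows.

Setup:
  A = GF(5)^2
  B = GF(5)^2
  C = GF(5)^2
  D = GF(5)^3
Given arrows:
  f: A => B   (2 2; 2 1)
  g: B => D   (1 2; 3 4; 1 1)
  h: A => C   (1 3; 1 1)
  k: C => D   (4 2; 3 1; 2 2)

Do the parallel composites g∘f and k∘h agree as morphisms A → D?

Along f;g (path 1):
  e0=⟨1,0⟩ f=>⟨2,2⟩ g=>⟨1,4,4⟩
  e1=⟨0,1⟩ f=>⟨2,1⟩ g=>⟨4,0,3⟩
  result₁ = (1 4; 4 0; 4 3)
Along h;k (path 2):
  e0=⟨1,0⟩ h=>⟨1,1⟩ k=>⟨1,4,4⟩
  e1=⟨0,1⟩ h=>⟨3,1⟩ k=>⟨4,0,3⟩
  result₂ = (1 4; 4 0; 4 3)
Equal? same morphism ✓

Answer: COMMUTES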